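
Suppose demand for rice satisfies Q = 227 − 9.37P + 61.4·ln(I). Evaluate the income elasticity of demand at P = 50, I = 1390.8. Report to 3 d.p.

0.303

At P = 50, I = 1390.8: Q = 202.891.
Holding P constant, ∂Q/∂I = 61.4/I = 0.0441473.
η_I = (∂Q/∂I)·(I/Q) = 0.0441473 × (1390.8/202.891) = 0.303.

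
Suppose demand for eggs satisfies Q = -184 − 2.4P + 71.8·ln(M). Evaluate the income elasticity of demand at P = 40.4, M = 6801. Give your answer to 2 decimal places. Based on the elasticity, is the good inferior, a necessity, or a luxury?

0.20 (necessity)

At P = 40.4, M = 6801: Q = 352.662.
Holding P constant, ∂Q/∂M = 71.8/M = 0.0105573.
η_M = (∂Q/∂M)·(M/Q) = 0.0105573 × (6801/352.662) = 0.20.
Since 0 < η < 1, this is a necessity.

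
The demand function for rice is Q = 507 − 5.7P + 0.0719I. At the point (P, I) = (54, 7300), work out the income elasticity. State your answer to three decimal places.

At P = 54, I = 7300: Q = 724.070.
Holding P constant, ∂Q/∂I = 0.0719.
η_I = (∂Q/∂I)·(I/Q) = 0.0719 × (7300/724.070) = 0.725.

0.725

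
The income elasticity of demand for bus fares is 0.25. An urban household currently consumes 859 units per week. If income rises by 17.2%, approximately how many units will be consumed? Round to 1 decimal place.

%ΔQ ≈ η × %ΔI = 0.25 × 17.2% = 4.3%.
New Q ≈ 859 × (1 + 0.043) = 895.9.

895.9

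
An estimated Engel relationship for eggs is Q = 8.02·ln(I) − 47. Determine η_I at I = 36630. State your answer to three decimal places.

0.215

At I = 36630: Q = 37.279.
dQ/dI = 8.02/I = 0.000218946 at this income.
η = (dQ/dI)·(I/Q) = 0.000218946 × (36630/37.279) = 0.215.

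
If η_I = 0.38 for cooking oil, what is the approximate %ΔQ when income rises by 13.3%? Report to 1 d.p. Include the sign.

5.1%

%ΔQ ≈ η × %ΔI = 0.38 × 13.3% = 5.1%.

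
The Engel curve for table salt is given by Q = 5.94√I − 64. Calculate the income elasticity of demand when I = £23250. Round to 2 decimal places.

At I = 23250: Q = 841.728.
dQ/dI = 5.94/(2√I) = 0.019478 at this income.
η = (dQ/dI)·(I/Q) = 0.019478 × (23250/841.728) = 0.54.

0.54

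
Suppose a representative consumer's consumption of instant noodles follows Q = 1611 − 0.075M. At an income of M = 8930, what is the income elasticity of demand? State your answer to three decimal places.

At M = 8930: Q = 941.250.
dQ/dM = −0.075.
η = (dQ/dM)·(M/Q) = -0.075 × (8930/941.250) = -0.712.

-0.712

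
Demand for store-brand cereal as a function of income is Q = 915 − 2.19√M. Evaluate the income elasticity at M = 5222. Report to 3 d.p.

At M = 5222: Q = 756.743.
dQ/dM = -2.19/(2√M) = -0.0151529 at this income.
η = (dQ/dM)·(M/Q) = -0.0151529 × (5222/756.743) = -0.105.

-0.105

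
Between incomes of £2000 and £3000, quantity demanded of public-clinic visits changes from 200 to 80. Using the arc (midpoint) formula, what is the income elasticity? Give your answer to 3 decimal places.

-2.143

ΔQ = 80 − 200 = -120; midpoint Q̄ = (200 + 80)/2 = 140.
ΔI = 3000 − 2000 = 1000; midpoint Ī = (2000 + 3000)/2 = 2500.
η = (ΔQ/Q̄) ÷ (ΔI/Ī) = (-120/140) ÷ (1000/2500) = -2.143.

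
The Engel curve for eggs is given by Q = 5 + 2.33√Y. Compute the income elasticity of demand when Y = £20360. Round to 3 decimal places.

0.493

At Y = 20360: Q = 337.464.
dQ/dY = 2.33/(2√Y) = 0.00816464 at this income.
η = (dQ/dY)·(Y/Q) = 0.00816464 × (20360/337.464) = 0.493.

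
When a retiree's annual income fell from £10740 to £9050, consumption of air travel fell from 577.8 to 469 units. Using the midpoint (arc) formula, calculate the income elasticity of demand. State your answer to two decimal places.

1.22

ΔQ = 469 − 577.8 = -108.8; midpoint Q̄ = (577.8 + 469)/2 = 523.4.
ΔI = 9050 − 10740 = -1690; midpoint Ī = (10740 + 9050)/2 = 9895.
η = (ΔQ/Q̄) ÷ (ΔI/Ī) = (-108.8/523.4) ÷ (-1690/9895) = 1.22.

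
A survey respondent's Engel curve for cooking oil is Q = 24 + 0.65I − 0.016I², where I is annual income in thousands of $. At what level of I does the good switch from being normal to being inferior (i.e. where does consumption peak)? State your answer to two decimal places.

dQ/dI = 0.65 − 0.032I.
The good is inferior where dQ/dI < 0. Setting dQ/dI = 0 gives I = 0.65 / 0.032 = 20.31.

20.31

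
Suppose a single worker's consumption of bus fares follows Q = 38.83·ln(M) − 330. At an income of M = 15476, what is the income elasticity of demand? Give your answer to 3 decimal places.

At M = 15476: Q = 44.595.
dQ/dM = 38.83/M = 0.00250905 at this income.
η = (dQ/dM)·(M/Q) = 0.00250905 × (15476/44.595) = 0.871.

0.871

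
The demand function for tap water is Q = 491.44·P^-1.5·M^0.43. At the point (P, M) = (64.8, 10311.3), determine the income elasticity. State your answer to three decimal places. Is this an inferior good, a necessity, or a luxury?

For a multiplicative demand Q = A·P^α·M^β, the income elasticity is β everywhere.
Here β = 0.43, so η = 0.430.
Since 0 < η < 1, this is a necessity.

0.430 (necessity)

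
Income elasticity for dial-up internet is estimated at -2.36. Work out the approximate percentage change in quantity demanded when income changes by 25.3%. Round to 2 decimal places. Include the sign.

%ΔQ ≈ η × %ΔI = -2.36 × 25.3% = -59.71%.

-59.71%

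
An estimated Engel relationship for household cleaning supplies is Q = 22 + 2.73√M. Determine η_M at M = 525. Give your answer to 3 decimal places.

0.370

At M = 525: Q = 84.552.
dQ/dM = 2.73/(2√M) = 0.0595735 at this income.
η = (dQ/dM)·(M/Q) = 0.0595735 × (525/84.552) = 0.370.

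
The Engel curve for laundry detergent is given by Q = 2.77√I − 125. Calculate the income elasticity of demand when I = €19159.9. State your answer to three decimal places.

At I = 19159.9: Q = 258.421.
dQ/dI = 2.77/(2√I) = 0.0100058 at this income.
η = (dQ/dI)·(I/Q) = 0.0100058 × (19159.9/258.421) = 0.742.

0.742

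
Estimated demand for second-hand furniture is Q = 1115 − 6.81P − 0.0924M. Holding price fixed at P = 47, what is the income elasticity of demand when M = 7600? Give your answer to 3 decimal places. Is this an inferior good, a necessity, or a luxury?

-7.576 (inferior good)

At P = 47, M = 7600: Q = 92.690.
Holding P constant, ∂Q/∂M = −0.0924.
η_M = (∂Q/∂M)·(M/Q) = -0.0924 × (7600/92.690) = -7.576.
Since η < 0, this is an inferior good.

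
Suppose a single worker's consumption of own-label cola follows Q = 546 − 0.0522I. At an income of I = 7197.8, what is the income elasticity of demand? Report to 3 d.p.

-2.207

At I = 7197.8: Q = 170.275.
dQ/dI = −0.0522.
η = (dQ/dI)·(I/Q) = -0.0522 × (7197.8/170.275) = -2.207.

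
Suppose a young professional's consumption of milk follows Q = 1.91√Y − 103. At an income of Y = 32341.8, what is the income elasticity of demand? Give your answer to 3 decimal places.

At Y = 32341.8: Q = 240.491.
dQ/dY = 1.91/(2√Y) = 0.00531033 at this income.
η = (dQ/dY)·(Y/Q) = 0.00531033 × (32341.8/240.491) = 0.714.

0.714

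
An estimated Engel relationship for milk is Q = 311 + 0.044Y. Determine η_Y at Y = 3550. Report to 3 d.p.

At Y = 3550: Q = 467.200.
dQ/dY = 0.044.
η = (dQ/dY)·(Y/Q) = 0.044 × (3550/467.200) = 0.334.

0.334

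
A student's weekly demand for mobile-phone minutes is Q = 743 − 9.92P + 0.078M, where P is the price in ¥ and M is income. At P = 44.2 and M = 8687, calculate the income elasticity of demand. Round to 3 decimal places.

0.690

At P = 44.2, M = 8687: Q = 982.122.
Holding P constant, ∂Q/∂M = 0.078.
η_M = (∂Q/∂M)·(M/Q) = 0.078 × (8687/982.122) = 0.690.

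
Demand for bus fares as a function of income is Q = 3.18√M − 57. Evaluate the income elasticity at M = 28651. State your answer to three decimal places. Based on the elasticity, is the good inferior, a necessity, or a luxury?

At M = 28651: Q = 481.266.
dQ/dM = 3.18/(2√M) = 0.0093935 at this income.
η = (dQ/dM)·(M/Q) = 0.0093935 × (28651/481.266) = 0.559.
Since 0 < η < 1, the good is a necessity.

0.559 (necessity)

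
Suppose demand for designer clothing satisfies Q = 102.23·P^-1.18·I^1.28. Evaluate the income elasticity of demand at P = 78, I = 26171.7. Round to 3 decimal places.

1.280

For a multiplicative demand Q = A·P^α·I^β, the income elasticity is β everywhere.
Here β = 1.28, so η = 1.280.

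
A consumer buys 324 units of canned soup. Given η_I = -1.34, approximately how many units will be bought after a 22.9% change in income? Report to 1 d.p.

%ΔQ ≈ η × %ΔI = -1.34 × 22.9% = -30.686%.
New Q ≈ 324 × (1 − 0.30686) = 224.6.

224.6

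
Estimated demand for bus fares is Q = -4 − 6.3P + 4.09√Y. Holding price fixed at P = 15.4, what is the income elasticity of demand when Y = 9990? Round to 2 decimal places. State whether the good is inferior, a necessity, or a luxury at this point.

At P = 15.4, Y = 9990: Q = 307.775.
Holding P constant, ∂Q/∂Y = 4.09/(2√Y) = 0.0204602.
η_Y = (∂Q/∂Y)·(Y/Q) = 0.0204602 × (9990/307.775) = 0.66.
Since 0 < η < 1, this is a necessity.

0.66 (necessity)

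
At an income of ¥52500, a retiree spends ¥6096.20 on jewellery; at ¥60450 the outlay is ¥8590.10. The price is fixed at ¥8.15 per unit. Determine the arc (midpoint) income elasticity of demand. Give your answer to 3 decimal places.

With a constant price, Q₁ = 6096.20/8.15 = 748.000 and Q₂ = 8590.10/8.15 = 1054.000 (equivalently, work directly with expenditure since P cancels).
Midpoint %ΔQ = (8590.10 − 6096.20)/7343.15 = 0.33962; midpoint %ΔI = (60450 − 52500)/56475 = 0.14077.
η = 0.33962 / 0.14077 = 2.413.

2.413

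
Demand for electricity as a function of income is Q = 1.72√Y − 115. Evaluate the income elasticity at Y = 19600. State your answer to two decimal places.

0.96

At Y = 19600: Q = 125.800.
dQ/dY = 1.72/(2√Y) = 0.00614286 at this income.
η = (dQ/dY)·(Y/Q) = 0.00614286 × (19600/125.800) = 0.96.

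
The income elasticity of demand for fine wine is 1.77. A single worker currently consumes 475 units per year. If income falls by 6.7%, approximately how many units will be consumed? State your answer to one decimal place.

418.7

%ΔQ ≈ η × %ΔI = 1.77 × (-6.7%) = -11.859%.
New Q ≈ 475 × (1 − 0.11859) = 418.7.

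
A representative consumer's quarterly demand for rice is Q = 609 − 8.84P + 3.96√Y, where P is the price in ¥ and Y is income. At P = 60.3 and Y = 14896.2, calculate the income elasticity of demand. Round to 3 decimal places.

0.432

At P = 60.3, Y = 14896.2: Q = 559.266.
Holding P constant, ∂Q/∂Y = 3.96/(2√Y) = 0.0162229.
η_Y = (∂Q/∂Y)·(Y/Q) = 0.0162229 × (14896.2/559.266) = 0.432.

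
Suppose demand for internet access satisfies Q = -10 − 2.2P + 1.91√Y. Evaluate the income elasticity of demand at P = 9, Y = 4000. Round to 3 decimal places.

At P = 9, Y = 4000: Q = 90.999.
Holding P constant, ∂Q/∂Y = 1.91/(2√Y) = 0.0150999.
η_Y = (∂Q/∂Y)·(Y/Q) = 0.0150999 × (4000/90.999) = 0.664.

0.664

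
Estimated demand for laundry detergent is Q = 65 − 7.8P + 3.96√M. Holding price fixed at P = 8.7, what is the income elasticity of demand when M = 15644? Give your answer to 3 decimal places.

0.503

At P = 8.7, M = 15644: Q = 492.441.
Holding P constant, ∂Q/∂M = 3.96/(2√M) = 0.0158304.
η_M = (∂Q/∂M)·(M/Q) = 0.0158304 × (15644/492.441) = 0.503.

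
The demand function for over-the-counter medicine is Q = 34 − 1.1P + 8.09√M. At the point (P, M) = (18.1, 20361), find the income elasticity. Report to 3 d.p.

0.494

At P = 18.1, M = 20361: Q = 1168.468.
Holding P constant, ∂Q/∂M = 8.09/(2√M) = 0.0283478.
η_M = (∂Q/∂M)·(M/Q) = 0.0283478 × (20361/1168.468) = 0.494.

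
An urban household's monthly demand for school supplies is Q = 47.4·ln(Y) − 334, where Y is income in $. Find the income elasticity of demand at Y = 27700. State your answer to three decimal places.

0.314

At Y = 27700: Q = 150.863.
dQ/dY = 47.4/Y = 0.00171119 at this income.
η = (dQ/dY)·(Y/Q) = 0.00171119 × (27700/150.863) = 0.314.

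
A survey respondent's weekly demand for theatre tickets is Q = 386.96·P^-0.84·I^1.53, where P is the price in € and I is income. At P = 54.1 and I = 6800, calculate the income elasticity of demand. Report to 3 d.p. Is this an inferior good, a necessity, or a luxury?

1.530 (luxury)

For a multiplicative demand Q = A·P^α·I^β, the income elasticity is β everywhere.
Here β = 1.53, so η = 1.530.
Since η > 1, this is a luxury.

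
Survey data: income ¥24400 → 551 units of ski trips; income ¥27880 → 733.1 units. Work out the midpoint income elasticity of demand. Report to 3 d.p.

2.130

ΔQ = 733.1 − 551 = 182.1; midpoint Q̄ = (551 + 733.1)/2 = 642.05.
ΔI = 27880 − 24400 = 3480; midpoint Ī = (24400 + 27880)/2 = 26140.
η = (ΔQ/Q̄) ÷ (ΔI/Ī) = (182.1/642.05) ÷ (3480/26140) = 2.130.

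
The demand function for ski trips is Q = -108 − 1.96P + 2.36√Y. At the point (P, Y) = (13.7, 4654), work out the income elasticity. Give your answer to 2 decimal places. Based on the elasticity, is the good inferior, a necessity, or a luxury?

At P = 13.7, Y = 4654: Q = 26.148.
Holding P constant, ∂Q/∂Y = 2.36/(2√Y) = 0.0172969.
η_Y = (∂Q/∂Y)·(Y/Q) = 0.0172969 × (4654/26.148) = 3.08.
Since η > 1, this is a luxury.

3.08 (luxury)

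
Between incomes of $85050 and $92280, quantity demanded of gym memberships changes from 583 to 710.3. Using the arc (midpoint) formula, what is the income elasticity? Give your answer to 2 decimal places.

2.41

ΔQ = 710.3 − 583 = 127.3; midpoint Q̄ = (583 + 710.3)/2 = 646.65.
ΔI = 92280 − 85050 = 7230; midpoint Ī = (85050 + 92280)/2 = 88665.
η = (ΔQ/Q̄) ÷ (ΔI/Ī) = (127.3/646.65) ÷ (7230/88665) = 2.41.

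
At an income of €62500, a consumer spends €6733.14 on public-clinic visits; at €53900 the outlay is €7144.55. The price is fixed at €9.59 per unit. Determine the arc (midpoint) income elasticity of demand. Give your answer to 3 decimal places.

-0.401

With a constant price, Q₁ = 6733.14/9.59 = 702.100 and Q₂ = 7144.55/9.59 = 745.000 (equivalently, work directly with expenditure since P cancels).
Midpoint %ΔQ = (7144.55 − 6733.14)/6938.85 = 0.05929; midpoint %ΔI = (53900 − 62500)/58200 = -0.14777.
η = 0.05929 / -0.14777 = -0.401.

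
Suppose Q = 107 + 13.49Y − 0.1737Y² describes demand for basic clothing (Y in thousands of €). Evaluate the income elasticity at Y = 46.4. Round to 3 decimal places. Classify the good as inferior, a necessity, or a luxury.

At Y = 46.4: Q = 358.9668.
dQ/dY = 13.49 − 0.3474Y = -2.62936.
η = (dQ/dY)·(Y/Q) = -2.62936 × (46.4/358.9668) = -0.340.
η < 0 ⇒ inferior good.

-0.340 (inferior good)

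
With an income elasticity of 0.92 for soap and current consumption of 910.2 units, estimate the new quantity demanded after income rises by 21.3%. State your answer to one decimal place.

1088.6

%ΔQ ≈ η × %ΔI = 0.92 × 21.3% = 19.596%.
New Q ≈ 910.2 × (1 + 0.19596) = 1088.6.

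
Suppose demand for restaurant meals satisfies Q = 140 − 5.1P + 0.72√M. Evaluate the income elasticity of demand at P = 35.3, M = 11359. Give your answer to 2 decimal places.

At P = 35.3, M = 11359: Q = 36.707.
Holding P constant, ∂Q/∂M = 0.72/(2√M) = 0.00337779.
η_M = (∂Q/∂M)·(M/Q) = 0.00337779 × (11359/36.707) = 1.05.

1.05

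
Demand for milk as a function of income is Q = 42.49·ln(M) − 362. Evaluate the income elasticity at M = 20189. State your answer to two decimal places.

0.72

At M = 20189: Q = 59.199.
dQ/dM = 42.49/M = 0.00210461 at this income.
η = (dQ/dM)·(M/Q) = 0.00210461 × (20189/59.199) = 0.72.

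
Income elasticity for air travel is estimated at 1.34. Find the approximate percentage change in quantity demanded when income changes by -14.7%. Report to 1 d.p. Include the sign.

-19.7%

%ΔQ ≈ η × %ΔI = 1.34 × (-14.7%) = -19.7%.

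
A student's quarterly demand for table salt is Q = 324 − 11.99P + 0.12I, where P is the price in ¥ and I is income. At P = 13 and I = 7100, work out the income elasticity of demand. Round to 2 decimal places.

0.84

At P = 13, I = 7100: Q = 1020.130.
Holding P constant, ∂Q/∂I = 0.12.
η_I = (∂Q/∂I)·(I/Q) = 0.12 × (7100/1020.130) = 0.84.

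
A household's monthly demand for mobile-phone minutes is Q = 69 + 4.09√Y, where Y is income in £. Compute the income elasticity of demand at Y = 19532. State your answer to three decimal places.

0.446

At Y = 19532: Q = 640.606.
dQ/dY = 4.09/(2√Y) = 0.0146325 at this income.
η = (dQ/dY)·(Y/Q) = 0.0146325 × (19532/640.606) = 0.446.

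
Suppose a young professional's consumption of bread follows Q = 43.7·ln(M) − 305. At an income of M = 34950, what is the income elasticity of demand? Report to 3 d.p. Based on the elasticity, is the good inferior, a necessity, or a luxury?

At M = 34950: Q = 152.175.
dQ/dM = 43.7/M = 0.00125036 at this income.
η = (dQ/dM)·(M/Q) = 0.00125036 × (34950/152.175) = 0.287.
Since 0 < η < 1, the good is a necessity.

0.287 (necessity)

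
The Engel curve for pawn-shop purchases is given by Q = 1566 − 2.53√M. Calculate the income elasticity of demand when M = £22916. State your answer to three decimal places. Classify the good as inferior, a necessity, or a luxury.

At M = 22916: Q = 1183.008.
dQ/dM = -2.53/(2√M) = -0.00835644 at this income.
η = (dQ/dM)·(M/Q) = -0.00835644 × (22916/1183.008) = -0.162.
Since η < 0, the good is an inferior good.

-0.162 (inferior good)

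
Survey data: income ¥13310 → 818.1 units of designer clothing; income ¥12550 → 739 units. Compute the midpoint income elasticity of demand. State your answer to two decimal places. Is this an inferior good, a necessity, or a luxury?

1.73 (luxury)

ΔQ = 739 − 818.1 = -79.1; midpoint Q̄ = (818.1 + 739)/2 = 778.55.
ΔI = 12550 − 13310 = -760; midpoint Ī = (13310 + 12550)/2 = 12930.
η = (ΔQ/Q̄) ÷ (ΔI/Ī) = (-79.1/778.55) ÷ (-760/12930) = 1.73.
η > 1 ⇒ luxury.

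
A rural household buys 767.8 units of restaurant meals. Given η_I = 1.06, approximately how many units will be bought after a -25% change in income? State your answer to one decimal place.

%ΔQ ≈ η × %ΔI = 1.06 × (-25%) = -26.5%.
New Q ≈ 767.8 × (1 − 0.265) = 564.3.

564.3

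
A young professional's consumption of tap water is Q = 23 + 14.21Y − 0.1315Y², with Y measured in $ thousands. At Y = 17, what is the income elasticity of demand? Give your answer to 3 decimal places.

0.731

At Y = 17: Q = 226.5665.
dQ/dY = 14.21 − 0.263Y = 9.73900.
η = (dQ/dY)·(Y/Q) = 9.73900 × (17/226.5665) = 0.731.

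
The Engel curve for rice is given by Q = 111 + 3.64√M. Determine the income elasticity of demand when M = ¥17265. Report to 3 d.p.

0.406

At M = 17265: Q = 589.283.
dQ/dM = 3.64/(2√M) = 0.0138512 at this income.
η = (dQ/dM)·(M/Q) = 0.0138512 × (17265/589.283) = 0.406.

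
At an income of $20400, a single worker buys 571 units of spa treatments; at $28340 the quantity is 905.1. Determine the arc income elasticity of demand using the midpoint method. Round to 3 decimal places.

1.389

ΔQ = 905.1 − 571 = 334.1; midpoint Q̄ = (571 + 905.1)/2 = 738.05.
ΔI = 28340 − 20400 = 7940; midpoint Ī = (20400 + 28340)/2 = 24370.
η = (ΔQ/Q̄) ÷ (ΔI/Ī) = (334.1/738.05) ÷ (7940/24370) = 1.389.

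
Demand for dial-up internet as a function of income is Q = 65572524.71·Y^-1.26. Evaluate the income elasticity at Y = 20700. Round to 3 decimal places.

-1.260

For Q = A·Y^β the income elasticity is constant and equal to β.
Here β = -1.26, so η = -1.260.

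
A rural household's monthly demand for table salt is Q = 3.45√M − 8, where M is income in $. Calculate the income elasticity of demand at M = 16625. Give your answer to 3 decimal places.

At M = 16625: Q = 436.836.
dQ/dM = 3.45/(2√M) = 0.0133785 at this income.
η = (dQ/dM)·(M/Q) = 0.0133785 × (16625/436.836) = 0.509.

0.509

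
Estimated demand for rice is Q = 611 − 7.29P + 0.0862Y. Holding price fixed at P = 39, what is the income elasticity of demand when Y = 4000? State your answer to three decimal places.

At P = 39, Y = 4000: Q = 671.490.
Holding P constant, ∂Q/∂Y = 0.0862.
η_Y = (∂Q/∂Y)·(Y/Q) = 0.0862 × (4000/671.490) = 0.513.

0.513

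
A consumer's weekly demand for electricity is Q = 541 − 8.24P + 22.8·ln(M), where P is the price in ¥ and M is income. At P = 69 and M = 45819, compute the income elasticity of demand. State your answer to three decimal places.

At P = 69, M = 45819: Q = 217.140.
Holding P constant, ∂Q/∂M = 22.8/M = 0.00049761.
η_M = (∂Q/∂M)·(M/Q) = 0.00049761 × (45819/217.140) = 0.105.

0.105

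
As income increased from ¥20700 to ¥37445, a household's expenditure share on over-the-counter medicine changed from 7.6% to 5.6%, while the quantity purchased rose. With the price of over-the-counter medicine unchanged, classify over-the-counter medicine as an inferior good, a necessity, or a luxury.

Quantity rises but the budget share falls as income rises, so 0 < η < 1.

necessity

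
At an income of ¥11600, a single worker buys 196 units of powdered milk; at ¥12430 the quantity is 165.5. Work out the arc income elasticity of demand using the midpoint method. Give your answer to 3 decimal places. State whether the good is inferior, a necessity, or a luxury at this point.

-2.443 (inferior good)

ΔQ = 165.5 − 196 = -30.5; midpoint Q̄ = (196 + 165.5)/2 = 180.75.
ΔI = 12430 − 11600 = 830; midpoint Ī = (11600 + 12430)/2 = 12015.
η = (ΔQ/Q̄) ÷ (ΔI/Ī) = (-30.5/180.75) ÷ (830/12015) = -2.443.
η < 0 ⇒ inferior good.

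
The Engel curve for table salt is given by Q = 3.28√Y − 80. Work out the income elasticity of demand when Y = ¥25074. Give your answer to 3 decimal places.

At Y = 25074: Q = 439.381.
dQ/dY = 3.28/(2√Y) = 0.010357 at this income.
η = (dQ/dY)·(Y/Q) = 0.010357 × (25074/439.381) = 0.591.

0.591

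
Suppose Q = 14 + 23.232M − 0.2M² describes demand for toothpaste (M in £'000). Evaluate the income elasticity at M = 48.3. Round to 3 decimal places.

0.282

At M = 48.3: Q = 669.5276.
dQ/dM = 23.232 − 0.4M = 3.91200.
η = (dQ/dM)·(M/Q) = 3.91200 × (48.3/669.5276) = 0.282.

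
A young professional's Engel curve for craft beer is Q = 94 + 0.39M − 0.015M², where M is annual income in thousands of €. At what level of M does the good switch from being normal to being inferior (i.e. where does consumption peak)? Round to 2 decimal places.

dQ/dM = 0.39 − 0.03M.
The good is inferior where dQ/dM < 0. Setting dQ/dM = 0 gives M = 0.39 / 0.03 = 13.00.

13.00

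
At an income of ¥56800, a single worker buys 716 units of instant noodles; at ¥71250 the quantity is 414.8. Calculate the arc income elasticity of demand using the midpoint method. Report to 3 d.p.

ΔQ = 414.8 − 716 = -301.2; midpoint Q̄ = (716 + 414.8)/2 = 565.4.
ΔI = 71250 − 56800 = 14450; midpoint Ī = (56800 + 71250)/2 = 64025.
η = (ΔQ/Q̄) ÷ (ΔI/Ī) = (-301.2/565.4) ÷ (14450/64025) = -2.360.

-2.360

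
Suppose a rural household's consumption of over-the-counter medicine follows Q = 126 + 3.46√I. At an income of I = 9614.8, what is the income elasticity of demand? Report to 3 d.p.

0.365

At I = 9614.8: Q = 465.271.
dQ/dI = 3.46/(2√I) = 0.0176431 at this income.
η = (dQ/dI)·(I/Q) = 0.0176431 × (9614.8/465.271) = 0.365.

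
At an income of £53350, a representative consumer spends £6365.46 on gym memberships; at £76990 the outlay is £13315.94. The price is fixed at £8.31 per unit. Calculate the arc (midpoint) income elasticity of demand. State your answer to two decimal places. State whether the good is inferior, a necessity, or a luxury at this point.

With a constant price, Q₁ = 6365.46/8.31 = 766.000 and Q₂ = 13315.94/8.31 = 1602.400 (equivalently, work directly with expenditure since P cancels).
Midpoint %ΔQ = (13315.94 − 6365.46)/9840.70 = 0.70630; midpoint %ΔI = (76990 − 53350)/65170 = 0.36274.
η = 0.70630 / 0.36274 = 1.95.
η > 1 ⇒ luxury.

1.95 (luxury)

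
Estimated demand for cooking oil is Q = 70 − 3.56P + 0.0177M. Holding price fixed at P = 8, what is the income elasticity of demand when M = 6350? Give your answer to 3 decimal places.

0.730

At P = 8, M = 6350: Q = 153.915.
Holding P constant, ∂Q/∂M = 0.0177.
η_M = (∂Q/∂M)·(M/Q) = 0.0177 × (6350/153.915) = 0.730.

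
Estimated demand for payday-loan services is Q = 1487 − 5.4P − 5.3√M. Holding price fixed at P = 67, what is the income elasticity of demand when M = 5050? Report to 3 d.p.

At P = 67, M = 5050: Q = 748.564.
Holding P constant, ∂Q/∂M = -5.3/(2√M) = -0.0372907.
η_M = (∂Q/∂M)·(M/Q) = -0.0372907 × (5050/748.564) = -0.252.

-0.252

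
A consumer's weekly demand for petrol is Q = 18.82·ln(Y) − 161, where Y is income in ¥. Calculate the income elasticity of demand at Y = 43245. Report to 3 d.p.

At Y = 43245: Q = 39.897.
dQ/dY = 18.82/Y = 0.000435195 at this income.
η = (dQ/dY)·(Y/Q) = 0.000435195 × (43245/39.897) = 0.472.

0.472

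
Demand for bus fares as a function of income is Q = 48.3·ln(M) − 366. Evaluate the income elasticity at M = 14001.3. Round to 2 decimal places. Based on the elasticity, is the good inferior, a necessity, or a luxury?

0.51 (necessity)

At M = 14001.3: Q = 95.116.
dQ/dM = 48.3/M = 0.00344968 at this income.
η = (dQ/dM)·(M/Q) = 0.00344968 × (14001.3/95.116) = 0.51.
Since 0 < η < 1, the good is a necessity.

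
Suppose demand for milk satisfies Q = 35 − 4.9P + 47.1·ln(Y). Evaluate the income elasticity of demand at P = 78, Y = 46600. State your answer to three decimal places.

At P = 78, Y = 46600: Q = 159.095.
Holding P constant, ∂Q/∂Y = 47.1/Y = 0.00101073.
η_Y = (∂Q/∂Y)·(Y/Q) = 0.00101073 × (46600/159.095) = 0.296.

0.296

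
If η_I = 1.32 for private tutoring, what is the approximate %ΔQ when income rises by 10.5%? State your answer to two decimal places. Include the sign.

%ΔQ ≈ η × %ΔI = 1.32 × 10.5% = 13.86%.

13.86%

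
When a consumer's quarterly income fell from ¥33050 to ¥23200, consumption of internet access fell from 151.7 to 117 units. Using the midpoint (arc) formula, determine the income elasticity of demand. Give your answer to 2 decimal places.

ΔQ = 117 − 151.7 = -34.7; midpoint Q̄ = (151.7 + 117)/2 = 134.35.
ΔI = 23200 − 33050 = -9850; midpoint Ī = (33050 + 23200)/2 = 28125.
η = (ΔQ/Q̄) ÷ (ΔI/Ī) = (-34.7/134.35) ÷ (-9850/28125) = 0.74.

0.74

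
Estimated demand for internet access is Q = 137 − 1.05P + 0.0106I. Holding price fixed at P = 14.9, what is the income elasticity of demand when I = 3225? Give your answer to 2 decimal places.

0.22

At P = 14.9, I = 3225: Q = 155.540.
Holding P constant, ∂Q/∂I = 0.0106.
η_I = (∂Q/∂I)·(I/Q) = 0.0106 × (3225/155.540) = 0.22.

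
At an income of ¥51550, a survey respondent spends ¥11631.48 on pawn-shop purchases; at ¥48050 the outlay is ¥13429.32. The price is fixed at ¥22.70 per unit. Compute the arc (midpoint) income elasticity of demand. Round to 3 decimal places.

With a constant price, Q₁ = 11631.48/22.70 = 512.400 and Q₂ = 13429.32/22.70 = 591.600 (equivalently, work directly with expenditure since P cancels).
Midpoint %ΔQ = (13429.32 − 11631.48)/12530.40 = 0.14348; midpoint %ΔI = (48050 − 51550)/49800 = -0.07028.
η = 0.14348 / -0.07028 = -2.041.

-2.041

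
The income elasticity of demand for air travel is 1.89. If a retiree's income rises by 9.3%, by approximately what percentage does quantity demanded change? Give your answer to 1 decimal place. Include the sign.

17.6%

%ΔQ ≈ η × %ΔI = 1.89 × 9.3% = 17.6%.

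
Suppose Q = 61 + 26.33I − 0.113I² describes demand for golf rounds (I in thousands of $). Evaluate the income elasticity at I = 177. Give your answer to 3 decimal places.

At I = 177: Q = 1181.2330.
dQ/dI = 26.33 − 0.226I = -13.67200.
η = (dQ/dI)·(I/Q) = -13.67200 × (177/1181.2330) = -2.049.

-2.049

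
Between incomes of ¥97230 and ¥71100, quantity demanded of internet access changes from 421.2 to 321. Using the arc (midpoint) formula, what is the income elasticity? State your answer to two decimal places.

0.87

ΔQ = 321 − 421.2 = -100.2; midpoint Q̄ = (421.2 + 321)/2 = 371.1.
ΔI = 71100 − 97230 = -26130; midpoint Ī = (97230 + 71100)/2 = 84165.
η = (ΔQ/Q̄) ÷ (ΔI/Ī) = (-100.2/371.1) ÷ (-26130/84165) = 0.87.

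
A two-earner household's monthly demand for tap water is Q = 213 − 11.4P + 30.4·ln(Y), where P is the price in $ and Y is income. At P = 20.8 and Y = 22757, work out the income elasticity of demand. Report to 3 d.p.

0.108

At P = 20.8, Y = 22757: Q = 280.872.
Holding P constant, ∂Q/∂Y = 30.4/Y = 0.00133585.
η_Y = (∂Q/∂Y)·(Y/Q) = 0.00133585 × (22757/280.872) = 0.108.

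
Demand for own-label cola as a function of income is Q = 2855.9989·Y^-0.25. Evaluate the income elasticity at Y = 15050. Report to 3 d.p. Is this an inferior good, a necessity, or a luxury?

For Q = A·Y^β the income elasticity is constant and equal to β.
Here β = -0.25, so η = -0.250.
Since η < 0, the good is an inferior good.

-0.250 (inferior good)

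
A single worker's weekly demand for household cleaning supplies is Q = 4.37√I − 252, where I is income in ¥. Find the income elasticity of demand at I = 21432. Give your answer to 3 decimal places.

At I = 21432: Q = 387.754.
dQ/dI = 4.37/(2√I) = 0.0149252 at this income.
η = (dQ/dI)·(I/Q) = 0.0149252 × (21432/387.754) = 0.825.

0.825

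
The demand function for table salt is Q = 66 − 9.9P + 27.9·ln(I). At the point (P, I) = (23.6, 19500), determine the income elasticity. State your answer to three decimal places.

0.258

At P = 23.6, I = 19500: Q = 107.961.
Holding P constant, ∂Q/∂I = 27.9/I = 0.00143077.
η_I = (∂Q/∂I)·(I/Q) = 0.00143077 × (19500/107.961) = 0.258.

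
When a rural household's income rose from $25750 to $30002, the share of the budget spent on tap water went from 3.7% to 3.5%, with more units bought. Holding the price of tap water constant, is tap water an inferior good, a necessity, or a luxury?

necessity

Quantity rises but the budget share falls as income rises, so 0 < η < 1.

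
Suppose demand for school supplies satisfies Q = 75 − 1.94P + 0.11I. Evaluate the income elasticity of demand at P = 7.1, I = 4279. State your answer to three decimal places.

At P = 7.1, I = 4279: Q = 531.916.
Holding P constant, ∂Q/∂I = 0.11.
η_I = (∂Q/∂I)·(I/Q) = 0.11 × (4279/531.916) = 0.885.

0.885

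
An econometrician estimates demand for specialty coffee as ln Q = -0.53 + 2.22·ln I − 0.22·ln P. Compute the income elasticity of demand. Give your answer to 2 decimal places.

In a log-linear demand, the coefficient on ln I is the income elasticity.
So η = 2.22.

2.22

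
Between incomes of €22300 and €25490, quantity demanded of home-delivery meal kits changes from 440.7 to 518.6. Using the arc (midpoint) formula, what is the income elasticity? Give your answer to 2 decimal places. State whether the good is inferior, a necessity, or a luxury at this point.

1.22 (luxury)

ΔQ = 518.6 − 440.7 = 77.9; midpoint Q̄ = (440.7 + 518.6)/2 = 479.65.
ΔI = 25490 − 22300 = 3190; midpoint Ī = (22300 + 25490)/2 = 23895.
η = (ΔQ/Q̄) ÷ (ΔI/Ī) = (77.9/479.65) ÷ (3190/23895) = 1.22.
η > 1 ⇒ luxury.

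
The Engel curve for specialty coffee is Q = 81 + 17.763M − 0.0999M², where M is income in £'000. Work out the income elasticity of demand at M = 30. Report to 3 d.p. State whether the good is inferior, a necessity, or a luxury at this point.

0.674 (necessity)

At M = 30: Q = 523.9800.
dQ/dM = 17.763 − 0.1998M = 11.76900.
η = (dQ/dM)·(M/Q) = 11.76900 × (30/523.9800) = 0.674.
0 < η < 1 ⇒ necessity.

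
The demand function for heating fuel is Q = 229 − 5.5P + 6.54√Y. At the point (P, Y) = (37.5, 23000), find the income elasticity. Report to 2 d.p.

At P = 37.5, Y = 23000: Q = 1014.590.
Holding P constant, ∂Q/∂Y = 6.54/(2√Y) = 0.0215617.
η_Y = (∂Q/∂Y)·(Y/Q) = 0.0215617 × (23000/1014.590) = 0.49.

0.49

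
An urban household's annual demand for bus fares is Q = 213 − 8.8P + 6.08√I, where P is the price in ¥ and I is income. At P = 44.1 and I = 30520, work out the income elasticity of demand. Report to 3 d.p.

0.599

At P = 44.1, I = 30520: Q = 887.094.
Holding P constant, ∂Q/∂I = 6.08/(2√I) = 0.0174013.
η_I = (∂Q/∂I)·(I/Q) = 0.0174013 × (30520/887.094) = 0.599.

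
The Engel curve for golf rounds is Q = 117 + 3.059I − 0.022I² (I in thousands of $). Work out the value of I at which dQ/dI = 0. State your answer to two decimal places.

dQ/dI = 3.059 − 0.044I.
The good is inferior where dQ/dI < 0. Setting dQ/dI = 0 gives I = 3.059 / 0.044 = 69.52.

69.52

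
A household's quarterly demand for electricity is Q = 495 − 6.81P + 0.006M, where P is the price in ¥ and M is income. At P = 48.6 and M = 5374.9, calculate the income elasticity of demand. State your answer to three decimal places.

At P = 48.6, M = 5374.9: Q = 196.283.
Holding P constant, ∂Q/∂M = 0.006.
η_M = (∂Q/∂M)·(M/Q) = 0.006 × (5374.9/196.283) = 0.164.

0.164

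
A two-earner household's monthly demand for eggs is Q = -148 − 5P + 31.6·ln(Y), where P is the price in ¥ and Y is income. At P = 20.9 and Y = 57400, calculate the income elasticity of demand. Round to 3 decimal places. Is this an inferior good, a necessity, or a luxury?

At P = 20.9, Y = 57400: Q = 93.766.
Holding P constant, ∂Q/∂Y = 31.6/Y = 0.000550523.
η_Y = (∂Q/∂Y)·(Y/Q) = 0.000550523 × (57400/93.766) = 0.337.
Since 0 < η < 1, this is a necessity.

0.337 (necessity)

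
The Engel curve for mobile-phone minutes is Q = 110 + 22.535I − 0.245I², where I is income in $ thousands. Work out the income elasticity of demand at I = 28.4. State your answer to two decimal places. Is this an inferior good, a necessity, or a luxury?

At I = 28.4: Q = 552.3868.
dQ/dI = 22.535 − 0.49I = 8.61900.
η = (dQ/dI)·(I/Q) = 8.61900 × (28.4/552.3868) = 0.44.
0 < η < 1 ⇒ necessity.

0.44 (necessity)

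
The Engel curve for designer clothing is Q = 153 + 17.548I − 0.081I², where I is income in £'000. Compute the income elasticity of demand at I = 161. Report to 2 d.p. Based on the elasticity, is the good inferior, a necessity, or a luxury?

At I = 161: Q = 878.6270.
dQ/dI = 17.548 − 0.162I = -8.53400.
η = (dQ/dI)·(I/Q) = -8.53400 × (161/878.6270) = -1.56.
η < 0 ⇒ inferior good.

-1.56 (inferior good)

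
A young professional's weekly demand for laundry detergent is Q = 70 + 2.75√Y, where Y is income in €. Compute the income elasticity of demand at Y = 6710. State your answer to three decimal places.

At Y = 6710: Q = 295.265.
dQ/dY = 2.75/(2√Y) = 0.0167858 at this income.
η = (dQ/dY)·(Y/Q) = 0.0167858 × (6710/295.265) = 0.381.

0.381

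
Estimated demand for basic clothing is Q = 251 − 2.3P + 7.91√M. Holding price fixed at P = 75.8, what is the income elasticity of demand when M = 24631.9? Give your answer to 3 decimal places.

0.471

At P = 75.8, M = 24631.9: Q = 1318.099.
Holding P constant, ∂Q/∂M = 7.91/(2√M) = 0.0251998.
η_M = (∂Q/∂M)·(M/Q) = 0.0251998 × (24631.9/1318.099) = 0.471.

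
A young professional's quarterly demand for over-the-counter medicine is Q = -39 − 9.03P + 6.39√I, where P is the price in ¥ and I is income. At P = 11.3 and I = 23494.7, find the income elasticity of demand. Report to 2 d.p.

At P = 11.3, I = 23494.7: Q = 838.419.
Holding P constant, ∂Q/∂I = 6.39/(2√I) = 0.0208442.
η_I = (∂Q/∂I)·(I/Q) = 0.0208442 × (23494.7/838.419) = 0.58.

0.58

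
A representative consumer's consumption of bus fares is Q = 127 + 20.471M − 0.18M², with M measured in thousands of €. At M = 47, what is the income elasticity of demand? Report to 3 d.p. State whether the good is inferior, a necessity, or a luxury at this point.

At M = 47: Q = 691.5170.
dQ/dM = 20.471 − 0.36M = 3.55100.
η = (dQ/dM)·(M/Q) = 3.55100 × (47/691.5170) = 0.241.
0 < η < 1 ⇒ necessity.

0.241 (necessity)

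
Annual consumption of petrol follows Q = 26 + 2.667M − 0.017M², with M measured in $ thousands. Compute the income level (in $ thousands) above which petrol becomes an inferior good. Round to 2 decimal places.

78.44

dQ/dM = 2.667 − 0.034M.
The good is inferior where dQ/dM < 0. Setting dQ/dM = 0 gives M = 2.667 / 0.034 = 78.44.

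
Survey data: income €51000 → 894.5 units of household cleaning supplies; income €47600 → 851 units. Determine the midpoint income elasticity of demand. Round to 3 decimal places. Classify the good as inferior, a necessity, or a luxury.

ΔQ = 851 − 894.5 = -43.5; midpoint Q̄ = (894.5 + 851)/2 = 872.75.
ΔI = 47600 − 51000 = -3400; midpoint Ī = (51000 + 47600)/2 = 49300.
η = (ΔQ/Q̄) ÷ (ΔI/Ī) = (-43.5/872.75) ÷ (-3400/49300) = 0.723.
0 < η < 1 ⇒ necessity.

0.723 (necessity)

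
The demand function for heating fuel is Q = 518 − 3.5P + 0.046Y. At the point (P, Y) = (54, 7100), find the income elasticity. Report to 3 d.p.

0.498

At P = 54, Y = 7100: Q = 655.600.
Holding P constant, ∂Q/∂Y = 0.046.
η_Y = (∂Q/∂Y)·(Y/Q) = 0.046 × (7100/655.600) = 0.498.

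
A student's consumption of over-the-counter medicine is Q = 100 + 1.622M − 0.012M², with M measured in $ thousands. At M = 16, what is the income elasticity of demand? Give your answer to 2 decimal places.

At M = 16: Q = 122.8800.
dQ/dM = 1.622 − 0.024M = 1.23800.
η = (dQ/dM)·(M/Q) = 1.23800 × (16/122.8800) = 0.16.

0.16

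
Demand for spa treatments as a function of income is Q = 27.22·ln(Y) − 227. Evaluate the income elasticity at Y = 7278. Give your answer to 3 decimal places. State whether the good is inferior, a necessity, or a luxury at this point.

At Y = 7278: Q = 15.057.
dQ/dY = 27.22/Y = 0.00374004 at this income.
η = (dQ/dY)·(Y/Q) = 0.00374004 × (7278/15.057) = 1.808.
Since η > 1, the good is a luxury.

1.808 (luxury)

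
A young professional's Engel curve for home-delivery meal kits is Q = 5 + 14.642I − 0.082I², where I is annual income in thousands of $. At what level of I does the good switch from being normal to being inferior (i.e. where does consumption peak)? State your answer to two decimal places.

dQ/dI = 14.642 − 0.164I.
The good is inferior where dQ/dI < 0. Setting dQ/dI = 0 gives I = 14.642 / 0.164 = 89.28.

89.28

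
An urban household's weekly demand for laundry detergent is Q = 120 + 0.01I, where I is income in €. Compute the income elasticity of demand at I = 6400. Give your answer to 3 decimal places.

At I = 6400: Q = 184.000.
dQ/dI = 0.01.
η = (dQ/dI)·(I/Q) = 0.01 × (6400/184.000) = 0.348.

0.348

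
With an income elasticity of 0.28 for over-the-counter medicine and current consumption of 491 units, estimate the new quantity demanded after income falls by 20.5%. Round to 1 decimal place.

%ΔQ ≈ η × %ΔI = 0.28 × (-20.5%) = -5.74%.
New Q ≈ 491 × (1 − 0.0574) = 462.8.

462.8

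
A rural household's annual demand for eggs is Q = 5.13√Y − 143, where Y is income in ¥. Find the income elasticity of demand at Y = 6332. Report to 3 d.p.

0.770

At Y = 6332: Q = 265.214.
dQ/dY = 5.13/(2√Y) = 0.0322342 at this income.
η = (dQ/dY)·(Y/Q) = 0.0322342 × (6332/265.214) = 0.770.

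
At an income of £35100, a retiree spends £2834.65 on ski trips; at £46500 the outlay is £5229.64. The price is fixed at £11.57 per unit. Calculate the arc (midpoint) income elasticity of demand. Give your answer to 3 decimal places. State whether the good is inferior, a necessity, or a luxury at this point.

2.126 (luxury)

With a constant price, Q₁ = 2834.65/11.57 = 245.000 and Q₂ = 5229.64/11.57 = 452.000 (equivalently, work directly with expenditure since P cancels).
Midpoint %ΔQ = (5229.64 − 2834.65)/4032.15 = 0.59397; midpoint %ΔI = (46500 − 35100)/40800 = 0.27941.
η = 0.59397 / 0.27941 = 2.126.
η > 1 ⇒ luxury.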